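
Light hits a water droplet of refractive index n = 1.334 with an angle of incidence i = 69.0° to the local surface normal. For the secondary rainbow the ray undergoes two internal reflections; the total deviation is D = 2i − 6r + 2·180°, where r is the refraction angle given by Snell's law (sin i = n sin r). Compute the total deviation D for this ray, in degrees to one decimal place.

231.5°

sin r = sin 69.0° / 1.334 = 0.9336/1.334 = 0.6998; r = 44.41°.
D = 2·69.0° − 6·44.41° + 2·180° = 138.00° − 266.48° + 360° = 231.52°.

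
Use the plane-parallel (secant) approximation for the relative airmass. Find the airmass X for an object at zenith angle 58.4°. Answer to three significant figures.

X = sec z = 1/cos 58.4° = 1/0.5240 = 1.9084.

1.91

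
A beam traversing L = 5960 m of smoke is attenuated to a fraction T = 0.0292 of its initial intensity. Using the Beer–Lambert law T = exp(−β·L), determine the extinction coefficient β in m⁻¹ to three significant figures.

0.000593 m⁻¹

Beer–Lambert: T = exp(−βL) ⇒ β = −ln(T)/L = −ln(0.0292)/5960 = 3.5336/5960 = 0.0005929 m⁻¹.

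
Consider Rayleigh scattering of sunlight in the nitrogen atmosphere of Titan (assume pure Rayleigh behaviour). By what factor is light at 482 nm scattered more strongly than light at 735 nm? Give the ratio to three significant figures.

5.41

Rayleigh scattering ∝ λ⁻⁴, so the ratio of coefficients is the inverse fourth power of the wavelength ratio.
σ(482)/σ(735) = (735/482)⁴ = (1.5249)⁴ = 5.407.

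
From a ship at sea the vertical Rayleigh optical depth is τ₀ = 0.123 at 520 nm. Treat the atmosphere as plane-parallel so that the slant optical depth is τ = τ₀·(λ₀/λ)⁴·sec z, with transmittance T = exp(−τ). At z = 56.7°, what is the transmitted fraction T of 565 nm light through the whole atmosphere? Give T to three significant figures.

0.852

sec 56.7° = 1.8214.
τ = 0.123 × (520/565)⁴ × 1.8214 = 0.123 × 0.7175 × 1.8214 = 0.1607.
T = exp(−0.1607) = 0.8515.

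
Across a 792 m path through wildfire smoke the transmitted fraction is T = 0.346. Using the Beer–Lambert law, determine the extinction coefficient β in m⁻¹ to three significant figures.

Beer–Lambert: T = exp(−βL) ⇒ β = −ln(T)/L = −ln(0.346)/792 = 1.0613/792 = 0.00134 m⁻¹.

0.00134 m⁻¹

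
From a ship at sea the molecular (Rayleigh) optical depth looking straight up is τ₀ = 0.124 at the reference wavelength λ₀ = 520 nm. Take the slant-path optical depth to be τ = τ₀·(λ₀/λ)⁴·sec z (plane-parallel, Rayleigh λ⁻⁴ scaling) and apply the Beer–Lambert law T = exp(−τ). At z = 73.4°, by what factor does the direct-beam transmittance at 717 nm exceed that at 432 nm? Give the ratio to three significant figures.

2.21

Airmass: sec 73.4° = 3.5003.
τ(717 nm) = 0.124 × (520/717)⁴ × 3.5003 = 0.124 × 0.2767 × 3.5003 = 0.1201.
τ(432 nm) = 0.124 × (520/432)⁴ × 3.5003 = 0.124 × 2.0993 × 3.5003 = 0.9112.
T(717)/T(432) = exp(τ_B − τ_A) = exp(0.7911) = 2.2058.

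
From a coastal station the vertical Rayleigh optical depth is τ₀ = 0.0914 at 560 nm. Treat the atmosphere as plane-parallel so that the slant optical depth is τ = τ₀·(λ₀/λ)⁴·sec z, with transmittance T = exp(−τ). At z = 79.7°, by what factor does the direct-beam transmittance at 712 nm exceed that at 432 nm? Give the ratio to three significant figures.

3.48

Airmass: sec 79.7° = 5.5928.
τ(712 nm) = 0.0914 × (560/712)⁴ × 5.5928 = 0.0914 × 0.3827 × 5.5928 = 0.1956.
τ(432 nm) = 0.0914 × (560/432)⁴ × 5.5928 = 0.0914 × 2.8237 × 5.5928 = 1.4434.
T(712)/T(432) = exp(τ_B − τ_A) = exp(1.2478) = 3.4827.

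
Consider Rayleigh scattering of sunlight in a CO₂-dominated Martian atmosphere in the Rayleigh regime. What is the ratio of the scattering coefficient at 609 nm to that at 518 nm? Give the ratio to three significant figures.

0.523

Rayleigh scattering ∝ λ⁻⁴, so the ratio of coefficients is the inverse fourth power of the wavelength ratio.
σ(609)/σ(518) = (518/609)⁴ = (0.8506)⁴ = 0.5234.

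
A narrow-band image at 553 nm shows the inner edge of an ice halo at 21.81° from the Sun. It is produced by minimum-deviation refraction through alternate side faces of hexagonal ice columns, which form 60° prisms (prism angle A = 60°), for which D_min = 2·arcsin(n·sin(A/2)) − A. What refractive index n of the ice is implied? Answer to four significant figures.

Rearranging: n = sin((D_min + A)/2) / sin(A/2).
(D_min + A)/2 = (21.81° + 60°)/2 = 40.905°.
n = sin 40.905° / sin 30° = 0.6548 / 0.5000 = 1.3096.

1.310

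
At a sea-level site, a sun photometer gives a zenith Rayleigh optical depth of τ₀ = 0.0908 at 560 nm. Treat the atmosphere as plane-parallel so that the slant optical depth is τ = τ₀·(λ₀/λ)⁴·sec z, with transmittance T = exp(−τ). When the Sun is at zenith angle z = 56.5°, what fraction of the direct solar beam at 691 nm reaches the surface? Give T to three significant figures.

sec 56.5° = 1.8118.
τ = 0.0908 × (560/691)⁴ × 1.8118 = 0.0908 × 0.4314 × 1.8118 = 0.0710.
T = exp(−0.0710) = 0.9315.

0.931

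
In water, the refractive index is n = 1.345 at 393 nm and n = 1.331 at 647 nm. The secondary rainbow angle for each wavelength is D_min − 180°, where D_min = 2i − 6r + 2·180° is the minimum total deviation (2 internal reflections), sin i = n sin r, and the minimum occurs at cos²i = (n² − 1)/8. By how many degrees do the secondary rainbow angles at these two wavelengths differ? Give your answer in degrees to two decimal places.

3.62°

At 393 nm (n = 1.345): cos²i = 0.10113 → i = 71.458°, r = 44.821°, D_min = 233.987°, rainbow angle = 53.987°.
At 647 nm (n = 1.331): cos²i = 0.09645 → i = 71.907°, r = 45.575°, D_min = 230.365°, rainbow angle = 50.365°.
Angular width = |53.987° − 50.365°| = 3.622°.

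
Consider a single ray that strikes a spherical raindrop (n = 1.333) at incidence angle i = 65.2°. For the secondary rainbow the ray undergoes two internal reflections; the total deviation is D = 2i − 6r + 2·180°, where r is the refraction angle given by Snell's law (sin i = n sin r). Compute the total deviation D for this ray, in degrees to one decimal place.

sin r = sin 65.2° / 1.333 = 0.9078/1.333 = 0.6810; r = 42.92°.
D = 2·65.2° − 6·42.92° + 2·180° = 130.40° − 257.53° + 360° = 232.87°.

232.9°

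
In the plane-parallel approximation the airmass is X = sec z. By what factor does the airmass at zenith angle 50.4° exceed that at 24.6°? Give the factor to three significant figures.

1.43

X(50.4°)/X(24.6°) = sec 50.4° / sec 24.6° = cos 24.6° / cos 50.4° = 0.9092/0.6374 = 1.4264.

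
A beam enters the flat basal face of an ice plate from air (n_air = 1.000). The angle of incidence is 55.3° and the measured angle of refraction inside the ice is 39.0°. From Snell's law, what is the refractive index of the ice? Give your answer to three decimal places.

1.306

n = sin θ_i / sin θ_r = sin 55.3° / sin 39.0° = 0.8221 / 0.6293 = 1.3064.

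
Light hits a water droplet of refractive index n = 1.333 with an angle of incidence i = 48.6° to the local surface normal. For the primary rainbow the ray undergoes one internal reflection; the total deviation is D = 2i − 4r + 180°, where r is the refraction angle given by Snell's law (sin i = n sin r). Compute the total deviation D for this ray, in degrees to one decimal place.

140.2°

sin r = sin 48.6° / 1.333 = 0.7501/1.333 = 0.5627; r = 34.24°.
D = 2·48.6° − 4·34.24° + 180° = 97.20° − 136.98° + 180° = 140.22°.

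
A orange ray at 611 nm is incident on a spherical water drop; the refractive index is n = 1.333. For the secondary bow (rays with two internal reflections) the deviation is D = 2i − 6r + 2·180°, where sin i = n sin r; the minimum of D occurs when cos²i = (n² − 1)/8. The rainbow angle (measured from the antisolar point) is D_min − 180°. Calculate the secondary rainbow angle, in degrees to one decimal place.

cos²i = (1.77689 − 1)/8 = 0.09711; i = arccos(0.31163) = 71.843°.
sin r = sin 71.843°/1.333 = 0.71283; r = 45.466°.
D_min = 2·71.843° − 6·45.466° + 360° = 230.891°.
Rainbow angle = D_min − 180° = 50.891°.

50.9°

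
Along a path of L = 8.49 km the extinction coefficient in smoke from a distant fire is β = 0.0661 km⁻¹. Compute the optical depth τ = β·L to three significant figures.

0.561

τ = β·L = 0.0661 × 8.49 = 0.5612.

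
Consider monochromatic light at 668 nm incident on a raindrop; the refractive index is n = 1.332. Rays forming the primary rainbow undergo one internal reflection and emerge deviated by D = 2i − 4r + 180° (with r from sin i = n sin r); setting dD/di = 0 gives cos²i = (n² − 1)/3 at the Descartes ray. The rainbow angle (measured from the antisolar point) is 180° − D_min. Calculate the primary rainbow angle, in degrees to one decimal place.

cos²i = (1.77422 − 1)/3 = 0.25807; i = arccos(0.50801) = 59.469°.
sin r = sin 59.469°/1.332 = 0.64666; r = 40.290°.
D_min = 2·59.469° − 4·40.290° + 180° = 137.776°.
Rainbow angle = 180° − D_min = 42.224°.

42.2°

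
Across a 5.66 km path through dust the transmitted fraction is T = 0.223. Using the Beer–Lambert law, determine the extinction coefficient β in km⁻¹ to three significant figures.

0.265 km⁻¹

Beer–Lambert: T = exp(−βL) ⇒ β = −ln(T)/L = −ln(0.223)/5.66 = 1.5006/5.66 = 0.2651 km⁻¹.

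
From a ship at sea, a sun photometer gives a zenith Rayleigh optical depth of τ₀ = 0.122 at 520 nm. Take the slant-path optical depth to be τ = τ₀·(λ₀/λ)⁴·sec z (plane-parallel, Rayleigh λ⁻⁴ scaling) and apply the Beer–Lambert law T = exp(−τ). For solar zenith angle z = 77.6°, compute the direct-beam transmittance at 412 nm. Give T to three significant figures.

0.237

sec 77.6° = 4.6569.
τ = 0.122 × (520/412)⁴ × 4.6569 = 0.122 × 2.5376 × 4.6569 = 1.4417.
T = exp(−1.4417) = 0.2365.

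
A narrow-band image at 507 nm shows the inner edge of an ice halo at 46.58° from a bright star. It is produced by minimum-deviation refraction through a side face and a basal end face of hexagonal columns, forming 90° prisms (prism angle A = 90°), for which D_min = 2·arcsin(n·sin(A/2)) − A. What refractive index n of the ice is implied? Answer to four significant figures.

1.314

Rearranging: n = sin((D_min + A)/2) / sin(A/2).
(D_min + A)/2 = (46.58° + 90°)/2 = 68.290°.
n = sin 68.290° / sin 45° = 0.9291 / 0.7071 = 1.3139.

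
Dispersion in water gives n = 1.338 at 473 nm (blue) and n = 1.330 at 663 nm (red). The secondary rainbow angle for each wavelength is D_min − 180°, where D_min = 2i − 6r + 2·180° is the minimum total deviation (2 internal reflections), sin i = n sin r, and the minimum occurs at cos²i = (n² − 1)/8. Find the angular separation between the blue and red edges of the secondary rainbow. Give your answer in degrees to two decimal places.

2.09°

At 473 nm (n = 1.338): cos²i = 0.09878 → i = 71.682°, r = 45.195°, D_min = 232.193°, rainbow angle = 52.193°.
At 663 nm (n = 1.330): cos²i = 0.09611 → i = 71.940°, r = 45.630°, D_min = 230.101°, rainbow angle = 50.101°.
Angular width = |52.193° − 50.101°| = 2.092°.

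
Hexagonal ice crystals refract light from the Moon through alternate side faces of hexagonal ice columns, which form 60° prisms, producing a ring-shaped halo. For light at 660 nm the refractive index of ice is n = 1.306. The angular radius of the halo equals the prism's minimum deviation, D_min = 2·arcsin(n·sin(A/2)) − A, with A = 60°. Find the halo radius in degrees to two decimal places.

21.54°

n·sin(A/2) = 1.306 × sin 30° = 1.306 × 0.5000 = 0.6530.
D_min = 2·arcsin(0.6530) − 60° = 2 × 40.768° − 60° = 21.536°.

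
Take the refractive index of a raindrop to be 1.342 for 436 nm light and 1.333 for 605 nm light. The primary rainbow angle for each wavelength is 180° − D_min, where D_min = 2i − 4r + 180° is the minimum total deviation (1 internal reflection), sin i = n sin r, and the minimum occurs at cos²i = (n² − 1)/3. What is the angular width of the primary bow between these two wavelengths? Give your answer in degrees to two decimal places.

1.29°

At 436 nm (n = 1.342): cos²i = 0.26699 → i = 58.888°, r = 39.641°, D_min = 139.213°, rainbow angle = 40.787°.
At 605 nm (n = 1.333): cos²i = 0.25896 → i = 59.410°, r = 40.225°, D_min = 137.922°, rainbow angle = 42.078°.
Angular width = |40.787° − 42.078°| = 1.291°.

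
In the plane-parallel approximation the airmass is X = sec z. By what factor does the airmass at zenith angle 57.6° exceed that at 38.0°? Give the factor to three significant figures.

1.47

X(57.6°)/X(38.0°) = sec 57.6° / sec 38.0° = cos 38.0° / cos 57.6° = 0.7880/0.5358 = 1.4706.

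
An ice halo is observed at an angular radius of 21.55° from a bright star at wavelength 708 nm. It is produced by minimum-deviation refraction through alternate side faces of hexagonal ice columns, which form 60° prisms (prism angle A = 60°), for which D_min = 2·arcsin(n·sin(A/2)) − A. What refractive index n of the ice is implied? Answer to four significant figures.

1.306

Rearranging: n = sin((D_min + A)/2) / sin(A/2).
(D_min + A)/2 = (21.55° + 60°)/2 = 40.775°.
n = sin 40.775° / sin 30° = 0.6531 / 0.5000 = 1.3062.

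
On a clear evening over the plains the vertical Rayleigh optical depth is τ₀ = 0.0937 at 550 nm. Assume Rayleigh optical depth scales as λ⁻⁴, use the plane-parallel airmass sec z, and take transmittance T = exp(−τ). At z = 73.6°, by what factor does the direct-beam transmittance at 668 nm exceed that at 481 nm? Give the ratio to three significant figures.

Airmass: sec 73.6° = 3.5418.
τ(668 nm) = 0.0937 × (550/668)⁴ × 3.5418 = 0.0937 × 0.4596 × 3.5418 = 0.1525.
τ(481 nm) = 0.0937 × (550/481)⁴ × 3.5418 = 0.0937 × 1.7095 × 3.5418 = 0.5673.
T(668)/T(481) = exp(τ_B − τ_A) = exp(0.4148) = 1.5141.

1.51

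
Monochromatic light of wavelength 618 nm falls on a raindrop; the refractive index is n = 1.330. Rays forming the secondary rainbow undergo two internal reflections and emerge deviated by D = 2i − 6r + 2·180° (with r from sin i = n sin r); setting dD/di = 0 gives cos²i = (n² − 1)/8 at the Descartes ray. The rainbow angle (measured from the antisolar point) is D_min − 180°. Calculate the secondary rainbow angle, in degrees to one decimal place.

cos²i = (1.76890 − 1)/8 = 0.09611; i = arccos(0.31002) = 71.940°.
sin r = sin 71.940°/1.330 = 0.71483; r = 45.630°.
D_min = 2·71.940° − 6·45.630° + 360° = 230.101°.
Rainbow angle = D_min − 180° = 50.101°.

50.1°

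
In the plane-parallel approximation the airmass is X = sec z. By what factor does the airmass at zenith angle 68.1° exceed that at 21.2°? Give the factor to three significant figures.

X(68.1°)/X(21.2°) = sec 68.1° / sec 21.2° = cos 21.2° / cos 68.1° = 0.9323/0.3730 = 2.4996.

2.50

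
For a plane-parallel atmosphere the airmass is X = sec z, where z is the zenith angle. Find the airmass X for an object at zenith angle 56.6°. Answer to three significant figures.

1.82

X = sec z = 1/cos 56.6° = 1/0.5505 = 1.8166.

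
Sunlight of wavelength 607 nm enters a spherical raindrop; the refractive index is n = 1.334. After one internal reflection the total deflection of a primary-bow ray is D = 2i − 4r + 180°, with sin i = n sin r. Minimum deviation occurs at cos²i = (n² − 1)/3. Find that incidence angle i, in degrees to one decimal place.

59.4°

cos²i = (1.334² − 1)/3 = (1.77956 − 1)/3 = 0.25985.
cos i = 0.50976, so i = 59.352°.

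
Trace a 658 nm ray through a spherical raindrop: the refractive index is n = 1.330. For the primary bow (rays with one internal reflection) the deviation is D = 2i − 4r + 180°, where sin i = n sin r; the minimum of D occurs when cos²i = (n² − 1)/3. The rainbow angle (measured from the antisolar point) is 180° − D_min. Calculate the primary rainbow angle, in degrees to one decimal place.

42.5°

cos²i = (1.76890 − 1)/3 = 0.25630; i = arccos(0.50626) = 59.585°.
sin r = sin 59.585°/1.330 = 0.64841; r = 40.422°.
D_min = 2·59.585° − 4·40.422° + 180° = 137.484°.
Rainbow angle = 180° − D_min = 42.516°.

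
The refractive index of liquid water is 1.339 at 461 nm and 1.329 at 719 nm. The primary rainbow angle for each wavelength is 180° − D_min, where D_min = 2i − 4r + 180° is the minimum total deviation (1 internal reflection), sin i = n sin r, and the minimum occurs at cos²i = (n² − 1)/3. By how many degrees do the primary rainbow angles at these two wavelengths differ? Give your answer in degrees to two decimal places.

1.45°

At 461 nm (n = 1.339): cos²i = 0.26431 → i = 59.062°, r = 39.834°, D_min = 138.786°, rainbow angle = 41.214°.
At 719 nm (n = 1.329): cos²i = 0.25541 → i = 59.643°, r = 40.487°, D_min = 137.337°, rainbow angle = 42.663°.
Angular width = |41.214° − 42.663°| = 1.450°.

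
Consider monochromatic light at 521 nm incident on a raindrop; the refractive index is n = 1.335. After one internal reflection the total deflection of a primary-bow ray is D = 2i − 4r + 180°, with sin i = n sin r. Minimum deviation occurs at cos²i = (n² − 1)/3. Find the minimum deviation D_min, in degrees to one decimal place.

cos²i = (1.78222 − 1)/3 = 0.26074; i = arccos(0.51063) = 59.294°.
sin r = sin 59.294°/1.335 = 0.64405; r = 40.094°.
D_min = 2·59.294° − 4·40.094° + 180° = 138.212°.

138.2°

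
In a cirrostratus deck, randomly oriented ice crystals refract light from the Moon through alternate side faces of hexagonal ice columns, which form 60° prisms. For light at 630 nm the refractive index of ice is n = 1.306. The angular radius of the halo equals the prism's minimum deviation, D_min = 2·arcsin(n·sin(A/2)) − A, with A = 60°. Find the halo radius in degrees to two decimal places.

21.54°

n·sin(A/2) = 1.306 × sin 30° = 1.306 × 0.5000 = 0.6530.
D_min = 2·arcsin(0.6530) − 60° = 2 × 40.768° − 60° = 21.536°.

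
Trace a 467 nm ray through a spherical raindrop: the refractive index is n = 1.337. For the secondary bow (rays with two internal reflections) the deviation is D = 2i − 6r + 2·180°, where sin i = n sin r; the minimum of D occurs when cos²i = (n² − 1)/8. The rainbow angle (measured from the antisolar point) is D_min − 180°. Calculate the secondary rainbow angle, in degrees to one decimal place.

cos²i = (1.78757 − 1)/8 = 0.09845; i = arccos(0.31376) = 71.714°.
sin r = sin 71.714°/1.337 = 0.71017; r = 45.249°.
D_min = 2·71.714° − 6·45.249° + 360° = 231.934°.
Rainbow angle = D_min − 180° = 51.934°.

51.9°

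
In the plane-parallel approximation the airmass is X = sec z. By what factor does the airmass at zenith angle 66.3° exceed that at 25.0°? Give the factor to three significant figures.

X(66.3°)/X(25.0°) = sec 66.3° / sec 25.0° = cos 25.0° / cos 66.3° = 0.9063/0.4019 = 2.2548.

2.25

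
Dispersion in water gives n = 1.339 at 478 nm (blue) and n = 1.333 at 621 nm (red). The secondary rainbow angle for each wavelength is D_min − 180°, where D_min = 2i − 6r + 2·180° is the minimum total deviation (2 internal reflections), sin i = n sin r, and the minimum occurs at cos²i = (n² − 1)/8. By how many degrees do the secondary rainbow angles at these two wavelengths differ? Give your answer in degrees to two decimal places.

1.56°

At 478 nm (n = 1.339): cos²i = 0.09912 → i = 71.650°, r = 45.141°, D_min = 232.451°, rainbow angle = 52.451°.
At 621 nm (n = 1.333): cos²i = 0.09711 → i = 71.843°, r = 45.466°, D_min = 230.891°, rainbow angle = 50.891°.
Angular width = |52.451° − 50.891°| = 1.560°.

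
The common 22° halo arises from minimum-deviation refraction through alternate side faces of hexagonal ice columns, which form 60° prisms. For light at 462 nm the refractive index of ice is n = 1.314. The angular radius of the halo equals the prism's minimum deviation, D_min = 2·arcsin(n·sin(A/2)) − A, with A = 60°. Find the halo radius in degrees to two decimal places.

22.14°

n·sin(A/2) = 1.314 × sin 30° = 1.314 × 0.5000 = 0.6570.
D_min = 2·arcsin(0.6570) − 60° = 2 × 41.071° − 60° = 22.143°.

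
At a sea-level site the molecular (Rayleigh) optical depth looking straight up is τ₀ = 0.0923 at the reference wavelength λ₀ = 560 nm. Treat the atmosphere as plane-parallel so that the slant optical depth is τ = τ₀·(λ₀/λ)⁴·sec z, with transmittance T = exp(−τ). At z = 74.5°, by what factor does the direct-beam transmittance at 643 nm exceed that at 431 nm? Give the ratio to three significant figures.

Airmass: sec 74.5° = 3.7420.
τ(643 nm) = 0.0923 × (560/643)⁴ × 3.7420 = 0.0923 × 0.5753 × 3.7420 = 0.1987.
τ(431 nm) = 0.0923 × (560/431)⁴ × 3.7420 = 0.0923 × 2.8500 × 3.7420 = 0.9843.
T(643)/T(431) = exp(τ_B − τ_A) = exp(0.7856) = 2.1938.

2.19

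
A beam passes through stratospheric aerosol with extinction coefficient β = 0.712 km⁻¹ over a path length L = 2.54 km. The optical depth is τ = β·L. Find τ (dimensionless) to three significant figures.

τ = β·L = 0.712 × 2.54 = 1.8085.

1.81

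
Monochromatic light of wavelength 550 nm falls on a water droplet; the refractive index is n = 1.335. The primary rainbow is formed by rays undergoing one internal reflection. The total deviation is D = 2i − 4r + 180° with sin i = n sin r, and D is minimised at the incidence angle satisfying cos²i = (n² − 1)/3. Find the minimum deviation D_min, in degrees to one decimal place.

138.2°

cos²i = (1.78222 − 1)/3 = 0.26074; i = arccos(0.51063) = 59.294°.
sin r = sin 59.294°/1.335 = 0.64405; r = 40.094°.
D_min = 2·59.294° − 4·40.094° + 180° = 138.212°.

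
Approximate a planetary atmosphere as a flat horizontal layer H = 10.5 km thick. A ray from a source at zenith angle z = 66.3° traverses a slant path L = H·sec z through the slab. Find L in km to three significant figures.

26.1 km

sec z = 1/cos 66.3° = 2.4879.
L = 10.5 × 2.4879 = 26.123 km.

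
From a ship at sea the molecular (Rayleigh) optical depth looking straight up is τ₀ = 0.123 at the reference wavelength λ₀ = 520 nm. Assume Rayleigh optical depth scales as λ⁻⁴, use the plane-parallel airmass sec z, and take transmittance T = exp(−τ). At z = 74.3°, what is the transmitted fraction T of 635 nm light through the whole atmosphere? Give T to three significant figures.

sec 74.3° = 3.6955.
τ = 0.123 × (520/635)⁴ × 3.6955 = 0.123 × 0.4497 × 3.6955 = 0.2044.
T = exp(−0.2044) = 0.8151.

0.815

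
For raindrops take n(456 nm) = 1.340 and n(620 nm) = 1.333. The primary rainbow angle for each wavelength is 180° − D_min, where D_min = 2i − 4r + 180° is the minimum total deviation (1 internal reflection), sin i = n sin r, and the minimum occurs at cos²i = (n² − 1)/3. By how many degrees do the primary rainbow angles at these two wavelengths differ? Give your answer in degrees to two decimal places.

1.01°

At 456 nm (n = 1.340): cos²i = 0.26520 → i = 59.004°, r = 39.770°, D_min = 138.929°, rainbow angle = 41.071°.
At 620 nm (n = 1.333): cos²i = 0.25896 → i = 59.410°, r = 40.225°, D_min = 137.922°, rainbow angle = 42.078°.
Angular width = |41.071° − 42.078°| = 1.007°.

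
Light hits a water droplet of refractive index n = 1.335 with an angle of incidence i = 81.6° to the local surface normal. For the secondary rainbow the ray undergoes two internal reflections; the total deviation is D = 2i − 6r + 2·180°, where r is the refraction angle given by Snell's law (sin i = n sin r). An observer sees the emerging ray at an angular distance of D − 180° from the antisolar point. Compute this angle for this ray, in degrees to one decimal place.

sin r = sin 81.6° / 1.335 = 0.9893/1.335 = 0.7410; r = 47.82°.
D = 2·81.6° − 6·47.82° + 2·180° = 163.20° − 286.91° + 360° = 236.29°.
Angle from antisolar point = D − 180° = 56.29°.

56.3°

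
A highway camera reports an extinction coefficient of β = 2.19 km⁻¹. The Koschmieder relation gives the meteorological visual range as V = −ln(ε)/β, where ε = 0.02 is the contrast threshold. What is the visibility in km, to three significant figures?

1.79 km

V = −ln(0.02) / 2.19 = 3.912 / 2.19 = 1.7863 km.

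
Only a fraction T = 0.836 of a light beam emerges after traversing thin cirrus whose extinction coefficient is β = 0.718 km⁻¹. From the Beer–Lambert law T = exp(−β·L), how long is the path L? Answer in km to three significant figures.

0.249 km

Beer–Lambert: T = exp(−βL) ⇒ L = −ln(T)/β = −ln(0.836)/0.718 = 0.1791/0.718 = 0.2495 km.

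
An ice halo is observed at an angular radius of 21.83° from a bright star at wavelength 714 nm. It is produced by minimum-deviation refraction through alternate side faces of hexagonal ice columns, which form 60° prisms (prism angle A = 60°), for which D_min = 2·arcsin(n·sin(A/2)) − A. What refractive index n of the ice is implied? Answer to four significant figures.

1.310

Rearranging: n = sin((D_min + A)/2) / sin(A/2).
(D_min + A)/2 = (21.83° + 60°)/2 = 40.915°.
n = sin 40.915° / sin 30° = 0.6549 / 0.5000 = 1.3099.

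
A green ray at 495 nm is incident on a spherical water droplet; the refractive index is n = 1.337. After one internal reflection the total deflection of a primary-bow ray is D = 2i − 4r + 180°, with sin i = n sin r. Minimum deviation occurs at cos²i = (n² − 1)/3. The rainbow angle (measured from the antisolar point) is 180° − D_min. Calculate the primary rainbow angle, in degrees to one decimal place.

41.5°

cos²i = (1.78757 − 1)/3 = 0.26252; i = arccos(0.51237) = 59.178°.
sin r = sin 59.178°/1.337 = 0.64231; r = 39.964°.
D_min = 2·59.178° − 4·39.964° + 180° = 138.500°.
Rainbow angle = 180° − D_min = 41.500°.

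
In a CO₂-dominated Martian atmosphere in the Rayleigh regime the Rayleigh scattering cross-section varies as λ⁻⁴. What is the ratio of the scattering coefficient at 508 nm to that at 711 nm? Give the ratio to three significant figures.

Rayleigh scattering ∝ λ⁻⁴, so the ratio of coefficients is the inverse fourth power of the wavelength ratio.
σ(508)/σ(711) = (711/508)⁴ = (1.3996)⁴ = 3.837.

3.84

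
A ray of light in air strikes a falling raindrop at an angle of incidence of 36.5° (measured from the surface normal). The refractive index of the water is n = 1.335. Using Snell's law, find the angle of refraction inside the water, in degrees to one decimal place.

26.5°

Snell: sin θ_r = sin θ_i / n = sin 36.5° / 1.335 = 0.5948 / 1.335 = 0.4456.
θ_r = arcsin(0.4456) = 26.46°.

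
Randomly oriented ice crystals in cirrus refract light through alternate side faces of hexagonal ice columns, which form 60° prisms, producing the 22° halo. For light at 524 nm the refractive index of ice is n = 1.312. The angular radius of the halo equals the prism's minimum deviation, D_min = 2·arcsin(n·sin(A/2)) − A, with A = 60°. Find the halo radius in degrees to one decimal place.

22.0°

n·sin(A/2) = 1.312 × sin 30° = 1.312 × 0.5000 = 0.6560.
D_min = 2·arcsin(0.6560) − 60° = 2 × 40.996° − 60° = 21.991°.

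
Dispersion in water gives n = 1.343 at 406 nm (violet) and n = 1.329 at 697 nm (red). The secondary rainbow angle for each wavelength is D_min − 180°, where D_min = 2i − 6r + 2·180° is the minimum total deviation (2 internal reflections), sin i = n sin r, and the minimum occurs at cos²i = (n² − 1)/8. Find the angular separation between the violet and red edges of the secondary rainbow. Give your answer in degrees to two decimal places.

3.64°

At 406 nm (n = 1.343): cos²i = 0.10046 → i = 71.522°, r = 44.928°, D_min = 233.478°, rainbow angle = 53.478°.
At 697 nm (n = 1.329): cos²i = 0.09578 → i = 71.972°, r = 45.685°, D_min = 229.837°, rainbow angle = 49.837°.
Angular width = |53.478° − 49.837°| = 3.641°.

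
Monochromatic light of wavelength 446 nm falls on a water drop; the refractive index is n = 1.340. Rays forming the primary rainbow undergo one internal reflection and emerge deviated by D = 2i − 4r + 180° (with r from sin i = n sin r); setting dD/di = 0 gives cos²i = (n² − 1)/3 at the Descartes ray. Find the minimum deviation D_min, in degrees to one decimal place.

138.9°

cos²i = (1.79560 − 1)/3 = 0.26520; i = arccos(0.51498) = 59.004°.
sin r = sin 59.004°/1.340 = 0.63971; r = 39.770°.
D_min = 2·59.004° − 4·39.770° + 180° = 138.929°.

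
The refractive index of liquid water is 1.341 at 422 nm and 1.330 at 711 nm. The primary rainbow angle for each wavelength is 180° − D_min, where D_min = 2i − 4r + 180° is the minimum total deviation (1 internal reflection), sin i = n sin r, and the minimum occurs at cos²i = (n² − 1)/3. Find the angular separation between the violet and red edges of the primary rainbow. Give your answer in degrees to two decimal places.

At 422 nm (n = 1.341): cos²i = 0.26609 → i = 58.946°, r = 39.705°, D_min = 139.071°, rainbow angle = 40.929°.
At 711 nm (n = 1.330): cos²i = 0.25630 → i = 59.585°, r = 40.422°, D_min = 137.484°, rainbow angle = 42.516°.
Angular width = |40.929° − 42.516°| = 1.588°.

1.59°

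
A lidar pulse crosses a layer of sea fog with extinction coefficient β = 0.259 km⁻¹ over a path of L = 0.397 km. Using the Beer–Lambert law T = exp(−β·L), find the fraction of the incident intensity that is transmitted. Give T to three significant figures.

0.902

τ = β·L = 0.259 × 0.397 = 0.1028.
T = exp(−0.1028) = 0.9023.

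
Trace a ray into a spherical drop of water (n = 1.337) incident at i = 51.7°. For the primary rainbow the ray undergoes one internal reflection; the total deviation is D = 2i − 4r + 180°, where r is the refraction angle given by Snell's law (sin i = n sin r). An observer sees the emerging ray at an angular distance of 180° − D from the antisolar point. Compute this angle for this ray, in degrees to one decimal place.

sin r = sin 51.7° / 1.337 = 0.7848/1.337 = 0.5870; r = 35.94°.
D = 2·51.7° − 4·35.94° + 180° = 103.40° − 143.77° + 180° = 139.63°.
Angle from antisolar point = 180° − D = 40.37°.

40.4°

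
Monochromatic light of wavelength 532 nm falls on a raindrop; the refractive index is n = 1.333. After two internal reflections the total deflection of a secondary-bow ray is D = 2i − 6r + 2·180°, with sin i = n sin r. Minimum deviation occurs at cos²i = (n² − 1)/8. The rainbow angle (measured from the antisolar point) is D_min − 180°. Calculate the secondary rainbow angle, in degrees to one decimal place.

50.9°

cos²i = (1.77689 − 1)/8 = 0.09711; i = arccos(0.31163) = 71.843°.
sin r = sin 71.843°/1.333 = 0.71283; r = 45.466°.
D_min = 2·71.843° − 6·45.466° + 360° = 230.891°.
Rainbow angle = D_min − 180° = 50.891°.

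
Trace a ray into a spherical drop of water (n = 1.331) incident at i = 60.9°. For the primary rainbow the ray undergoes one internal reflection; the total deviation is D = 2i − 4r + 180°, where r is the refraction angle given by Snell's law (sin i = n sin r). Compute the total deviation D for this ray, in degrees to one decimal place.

137.7°

sin r = sin 60.9° / 1.331 = 0.8738/1.331 = 0.6565; r = 41.03°.
D = 2·60.9° − 4·41.03° + 180° = 121.80° − 164.13° + 180° = 137.67°.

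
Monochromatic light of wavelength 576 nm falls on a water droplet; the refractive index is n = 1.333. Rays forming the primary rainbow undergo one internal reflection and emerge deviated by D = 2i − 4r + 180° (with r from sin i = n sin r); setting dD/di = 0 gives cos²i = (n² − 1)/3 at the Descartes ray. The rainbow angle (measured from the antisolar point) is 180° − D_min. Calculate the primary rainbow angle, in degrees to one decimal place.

42.1°

cos²i = (1.77689 − 1)/3 = 0.25896; i = arccos(0.50888) = 59.410°.
sin r = sin 59.410°/1.333 = 0.64579; r = 40.225°.
D_min = 2·59.410° − 4·40.225° + 180° = 137.922°.
Rainbow angle = 180° − D_min = 42.078°.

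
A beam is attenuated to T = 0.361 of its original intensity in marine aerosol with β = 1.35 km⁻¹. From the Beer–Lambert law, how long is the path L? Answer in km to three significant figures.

0.755 km

Beer–Lambert: T = exp(−βL) ⇒ L = −ln(T)/β = −ln(0.361)/1.35 = 1.0189/1.35 = 0.7547 km.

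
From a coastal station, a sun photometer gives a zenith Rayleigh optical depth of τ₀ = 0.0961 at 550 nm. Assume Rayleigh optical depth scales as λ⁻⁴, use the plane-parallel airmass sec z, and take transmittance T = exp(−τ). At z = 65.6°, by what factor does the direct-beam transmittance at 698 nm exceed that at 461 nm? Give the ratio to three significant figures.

Airmass: sec 65.6° = 2.4207.
τ(698 nm) = 0.0961 × (550/698)⁴ × 2.4207 = 0.0961 × 0.3855 × 2.4207 = 0.0897.
τ(461 nm) = 0.0961 × (550/461)⁴ × 2.4207 = 0.0961 × 2.0260 × 2.4207 = 0.4713.
T(698)/T(461) = exp(τ_B − τ_A) = exp(0.3816) = 1.4647.

1.46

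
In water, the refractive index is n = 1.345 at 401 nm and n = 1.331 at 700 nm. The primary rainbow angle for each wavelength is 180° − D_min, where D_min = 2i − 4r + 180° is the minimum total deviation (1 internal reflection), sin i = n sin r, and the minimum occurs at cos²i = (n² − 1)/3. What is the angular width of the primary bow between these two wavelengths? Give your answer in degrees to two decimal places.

2.01°

At 401 nm (n = 1.345): cos²i = 0.26967 → i = 58.715°, r = 39.448°, D_min = 139.635°, rainbow angle = 40.365°.
At 700 nm (n = 1.331): cos²i = 0.25719 → i = 59.527°, r = 40.356°, D_min = 137.630°, rainbow angle = 42.370°.
Angular width = |40.365° − 42.370°| = 2.005°.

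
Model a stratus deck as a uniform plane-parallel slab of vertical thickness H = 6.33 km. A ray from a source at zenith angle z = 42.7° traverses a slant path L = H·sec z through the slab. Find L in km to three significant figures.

sec z = 1/cos 42.7° = 1.3607.
L = 6.33 × 1.3607 = 8.613 km.

8.61 km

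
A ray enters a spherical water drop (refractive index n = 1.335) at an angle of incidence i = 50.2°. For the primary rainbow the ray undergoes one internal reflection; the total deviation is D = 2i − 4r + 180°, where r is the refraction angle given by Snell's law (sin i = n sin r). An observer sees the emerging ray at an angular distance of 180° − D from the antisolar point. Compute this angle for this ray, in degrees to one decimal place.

sin r = sin 50.2° / 1.335 = 0.7683/1.335 = 0.5755; r = 35.13°.
D = 2·50.2° − 4·35.13° + 180° = 100.40° − 140.54° + 180° = 139.86°.
Angle from antisolar point = 180° − D = 40.14°.

40.1°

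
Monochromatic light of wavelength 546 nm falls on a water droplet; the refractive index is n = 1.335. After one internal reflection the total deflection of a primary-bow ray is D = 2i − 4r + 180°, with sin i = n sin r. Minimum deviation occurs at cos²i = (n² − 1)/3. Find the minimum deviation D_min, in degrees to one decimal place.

138.2°

cos²i = (1.78222 − 1)/3 = 0.26074; i = arccos(0.51063) = 59.294°.
sin r = sin 59.294°/1.335 = 0.64405; r = 40.094°.
D_min = 2·59.294° − 4·40.094° + 180° = 138.212°.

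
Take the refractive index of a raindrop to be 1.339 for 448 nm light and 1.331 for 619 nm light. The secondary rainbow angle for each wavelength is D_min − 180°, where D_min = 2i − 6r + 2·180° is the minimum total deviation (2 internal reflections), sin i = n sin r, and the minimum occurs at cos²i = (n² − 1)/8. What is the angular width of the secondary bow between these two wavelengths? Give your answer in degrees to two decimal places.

At 448 nm (n = 1.339): cos²i = 0.09912 → i = 71.650°, r = 45.141°, D_min = 232.451°, rainbow angle = 52.451°.
At 619 nm (n = 1.331): cos²i = 0.09645 → i = 71.907°, r = 45.575°, D_min = 230.365°, rainbow angle = 50.365°.
Angular width = |52.451° − 50.365°| = 2.086°.

2.09°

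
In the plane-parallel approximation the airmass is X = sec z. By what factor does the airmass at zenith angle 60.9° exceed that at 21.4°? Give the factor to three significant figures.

X(60.9°)/X(21.4°) = sec 60.9° / sec 21.4° = cos 21.4° / cos 60.9° = 0.9311/0.4863 = 1.9144.

1.91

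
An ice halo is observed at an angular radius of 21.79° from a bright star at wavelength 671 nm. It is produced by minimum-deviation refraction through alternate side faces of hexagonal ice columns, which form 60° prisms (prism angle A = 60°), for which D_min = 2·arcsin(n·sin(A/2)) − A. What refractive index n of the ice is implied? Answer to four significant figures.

Rearranging: n = sin((D_min + A)/2) / sin(A/2).
(D_min + A)/2 = (21.79° + 60°)/2 = 40.895°.
n = sin 40.895° / sin 30° = 0.6547 / 0.5000 = 1.3093.

1.309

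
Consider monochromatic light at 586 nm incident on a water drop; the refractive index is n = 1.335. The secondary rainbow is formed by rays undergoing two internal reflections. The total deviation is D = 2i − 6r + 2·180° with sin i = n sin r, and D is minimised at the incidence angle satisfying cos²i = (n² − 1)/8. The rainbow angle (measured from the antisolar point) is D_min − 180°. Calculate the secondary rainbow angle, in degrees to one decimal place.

cos²i = (1.78222 − 1)/8 = 0.09778; i = arccos(0.31269) = 71.778°.
sin r = sin 71.778°/1.335 = 0.71150; r = 45.357°.
D_min = 2·71.778° − 6·45.357° + 360° = 231.414°.
Rainbow angle = D_min − 180° = 51.414°.

51.4°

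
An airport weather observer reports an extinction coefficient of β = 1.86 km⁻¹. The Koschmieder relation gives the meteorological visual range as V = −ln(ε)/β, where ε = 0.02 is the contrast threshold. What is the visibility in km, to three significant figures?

V = −ln(0.02) / 1.86 = 3.912 / 1.86 = 2.1032 km.

2.10 km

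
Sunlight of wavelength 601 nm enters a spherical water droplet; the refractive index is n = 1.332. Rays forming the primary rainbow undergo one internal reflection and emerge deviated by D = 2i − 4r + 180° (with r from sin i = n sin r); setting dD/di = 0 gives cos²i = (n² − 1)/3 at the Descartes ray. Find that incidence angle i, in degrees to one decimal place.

cos²i = (1.332² − 1)/3 = (1.77422 − 1)/3 = 0.25807.
cos i = 0.50801, so i = 59.469°.

59.5°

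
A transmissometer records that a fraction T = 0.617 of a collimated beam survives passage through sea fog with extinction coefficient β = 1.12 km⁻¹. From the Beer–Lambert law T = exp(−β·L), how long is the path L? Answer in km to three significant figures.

Beer–Lambert: T = exp(−βL) ⇒ L = −ln(T)/β = −ln(0.617)/1.12 = 0.4829/1.12 = 0.4311 km.

0.431 km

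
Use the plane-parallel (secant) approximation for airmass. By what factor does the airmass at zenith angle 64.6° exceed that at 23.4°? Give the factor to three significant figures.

2.14

X(64.6°)/X(23.4°) = sec 64.6° / sec 23.4° = cos 23.4° / cos 64.6° = 0.9178/0.4289 = 2.1396.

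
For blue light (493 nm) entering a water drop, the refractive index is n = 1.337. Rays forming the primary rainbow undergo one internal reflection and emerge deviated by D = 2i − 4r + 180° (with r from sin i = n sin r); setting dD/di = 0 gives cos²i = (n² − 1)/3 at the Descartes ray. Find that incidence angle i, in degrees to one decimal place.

59.2°

cos²i = (1.337² − 1)/3 = (1.78757 − 1)/3 = 0.26252.
cos i = 0.51237, so i = 59.178°.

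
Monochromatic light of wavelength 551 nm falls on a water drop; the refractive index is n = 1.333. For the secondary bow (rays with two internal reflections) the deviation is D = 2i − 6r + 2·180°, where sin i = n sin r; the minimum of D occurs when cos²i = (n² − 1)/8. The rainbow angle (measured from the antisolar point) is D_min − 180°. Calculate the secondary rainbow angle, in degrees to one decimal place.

50.9°

cos²i = (1.77689 − 1)/8 = 0.09711; i = arccos(0.31163) = 71.843°.
sin r = sin 71.843°/1.333 = 0.71283; r = 45.466°.
D_min = 2·71.843° − 6·45.466° + 360° = 230.891°.
Rainbow angle = D_min − 180° = 50.891°.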